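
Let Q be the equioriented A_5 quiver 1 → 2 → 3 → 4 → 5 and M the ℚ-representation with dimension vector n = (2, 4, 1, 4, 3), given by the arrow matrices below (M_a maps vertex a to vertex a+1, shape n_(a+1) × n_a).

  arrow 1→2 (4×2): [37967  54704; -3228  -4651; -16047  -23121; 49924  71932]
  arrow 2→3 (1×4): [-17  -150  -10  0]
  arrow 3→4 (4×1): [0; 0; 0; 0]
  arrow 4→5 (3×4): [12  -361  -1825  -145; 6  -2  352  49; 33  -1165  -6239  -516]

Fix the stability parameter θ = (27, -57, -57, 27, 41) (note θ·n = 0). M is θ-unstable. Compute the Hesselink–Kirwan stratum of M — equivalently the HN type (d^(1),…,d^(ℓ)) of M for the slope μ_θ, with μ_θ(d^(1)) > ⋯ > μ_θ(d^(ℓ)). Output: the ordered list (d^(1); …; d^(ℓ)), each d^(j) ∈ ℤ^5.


Via rank(M_{q-1}∘⋯∘M_p): M ≅ I[1,2], I[1,3], I[2,2]^2, I[4,4], I[4,5]^3.
μ_θ-semistable layers: μ^(1)=41; μ^(2)=27; μ^(3)=-15; μ^(4)=-29; μ^(5)=-57

((0, 0, 0, 0, 3); (0, 0, 0, 4, 0); (1, 1, 0, 0, 0); (1, 1, 1, 0, 0); (0, 2, 0, 0, 0))


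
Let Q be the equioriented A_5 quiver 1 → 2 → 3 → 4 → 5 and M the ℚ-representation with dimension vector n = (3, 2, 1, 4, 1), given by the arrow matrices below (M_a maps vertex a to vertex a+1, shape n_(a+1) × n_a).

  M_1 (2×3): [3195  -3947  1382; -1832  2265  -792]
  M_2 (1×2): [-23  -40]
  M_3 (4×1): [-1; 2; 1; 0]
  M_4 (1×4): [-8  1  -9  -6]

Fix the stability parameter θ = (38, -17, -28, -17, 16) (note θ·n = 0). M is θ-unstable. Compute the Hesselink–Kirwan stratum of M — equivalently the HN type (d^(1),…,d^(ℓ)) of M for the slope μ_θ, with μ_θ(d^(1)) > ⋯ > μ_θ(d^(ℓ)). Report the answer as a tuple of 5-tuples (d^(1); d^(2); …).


Interval decomposition of M: I[1,1], I[1,2], I[1,5], I[4,4]^3.
HN type (ℓ=5): μ^(1)=38; μ^(2)=16; μ^(3)=21/2; μ^(4)=-6; μ^(5)=-17

((1, 0, 0, 0, 0); (0, 0, 0, 0, 1); (1, 1, 0, 0, 0); (1, 1, 1, 1, 0); (0, 0, 0, 3, 0))


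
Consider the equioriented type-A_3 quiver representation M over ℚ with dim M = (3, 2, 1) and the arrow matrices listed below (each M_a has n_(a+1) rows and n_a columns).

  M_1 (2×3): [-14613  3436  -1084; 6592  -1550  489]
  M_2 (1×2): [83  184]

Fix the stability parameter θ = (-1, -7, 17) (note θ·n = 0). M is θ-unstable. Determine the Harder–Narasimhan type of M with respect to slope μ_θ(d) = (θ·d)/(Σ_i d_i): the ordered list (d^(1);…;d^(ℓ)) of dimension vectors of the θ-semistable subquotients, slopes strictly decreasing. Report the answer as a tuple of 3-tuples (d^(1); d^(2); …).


Interval decomposition of M: I[1,1], I[1,2], I[1,3].
HN type (ℓ=3): μ^(1)=17; μ^(2)=-1; μ^(3)=-4

((0, 0, 1); (1, 0, 0); (2, 2, 0))


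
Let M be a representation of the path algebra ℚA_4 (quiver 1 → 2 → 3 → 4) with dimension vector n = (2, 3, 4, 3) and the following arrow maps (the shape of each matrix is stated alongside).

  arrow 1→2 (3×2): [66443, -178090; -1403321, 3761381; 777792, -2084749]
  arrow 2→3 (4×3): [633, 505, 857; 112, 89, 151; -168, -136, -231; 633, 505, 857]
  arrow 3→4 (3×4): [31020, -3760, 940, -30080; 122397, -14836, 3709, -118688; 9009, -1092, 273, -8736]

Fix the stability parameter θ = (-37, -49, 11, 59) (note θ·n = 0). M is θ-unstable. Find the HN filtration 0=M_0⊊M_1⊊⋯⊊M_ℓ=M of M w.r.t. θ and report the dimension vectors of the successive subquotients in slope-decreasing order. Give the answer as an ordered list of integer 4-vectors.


Interval decomposition of M: I[1,3], I[1,4], I[2,3], I[3,3], I[4,4]^2.
HN type (ℓ=4): μ^(1)=59; μ^(2)=11; μ^(3)=-43; μ^(4)=-49

((0, 0, 0, 3); (0, 0, 4, 0); (2, 2, 0, 0); (0, 1, 0, 0))


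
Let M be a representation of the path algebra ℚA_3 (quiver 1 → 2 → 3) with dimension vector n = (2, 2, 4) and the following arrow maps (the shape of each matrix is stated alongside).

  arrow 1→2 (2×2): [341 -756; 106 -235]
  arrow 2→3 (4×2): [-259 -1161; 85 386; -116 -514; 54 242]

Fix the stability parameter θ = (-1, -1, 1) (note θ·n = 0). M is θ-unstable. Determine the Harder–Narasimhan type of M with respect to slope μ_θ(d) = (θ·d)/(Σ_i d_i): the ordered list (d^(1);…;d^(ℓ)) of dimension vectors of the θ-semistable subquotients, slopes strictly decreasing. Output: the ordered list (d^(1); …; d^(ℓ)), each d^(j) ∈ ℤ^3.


Barcode: M ≅ I[1,3]^2, I[3,3]^2. HN layers by μ_θ (2 steps, strictly decreasing):
  μ^(1)=1; μ^(2)=-1

((0, 0, 4); (2, 2, 0))


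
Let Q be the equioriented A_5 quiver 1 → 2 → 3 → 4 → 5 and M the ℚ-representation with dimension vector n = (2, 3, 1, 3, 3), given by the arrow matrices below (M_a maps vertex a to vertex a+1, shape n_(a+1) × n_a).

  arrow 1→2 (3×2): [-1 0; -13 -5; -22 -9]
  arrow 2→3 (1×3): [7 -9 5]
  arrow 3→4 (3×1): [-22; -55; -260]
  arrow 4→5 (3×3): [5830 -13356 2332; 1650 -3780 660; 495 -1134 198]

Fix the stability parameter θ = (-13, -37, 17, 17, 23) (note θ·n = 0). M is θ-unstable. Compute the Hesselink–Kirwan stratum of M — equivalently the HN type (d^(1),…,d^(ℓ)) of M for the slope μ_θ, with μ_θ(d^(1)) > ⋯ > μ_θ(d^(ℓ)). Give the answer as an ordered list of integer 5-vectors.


Interval decomposition of M: I[1,2]^2, I[2,4], I[4,4], I[4,5], I[5,5]^2.
HN type (ℓ=4): μ^(1)=23; μ^(2)=17; μ^(3)=-25; μ^(4)=-37

((0, 0, 0, 0, 3); (0, 0, 1, 3, 0); (2, 2, 0, 0, 0); (0, 1, 0, 0, 0))


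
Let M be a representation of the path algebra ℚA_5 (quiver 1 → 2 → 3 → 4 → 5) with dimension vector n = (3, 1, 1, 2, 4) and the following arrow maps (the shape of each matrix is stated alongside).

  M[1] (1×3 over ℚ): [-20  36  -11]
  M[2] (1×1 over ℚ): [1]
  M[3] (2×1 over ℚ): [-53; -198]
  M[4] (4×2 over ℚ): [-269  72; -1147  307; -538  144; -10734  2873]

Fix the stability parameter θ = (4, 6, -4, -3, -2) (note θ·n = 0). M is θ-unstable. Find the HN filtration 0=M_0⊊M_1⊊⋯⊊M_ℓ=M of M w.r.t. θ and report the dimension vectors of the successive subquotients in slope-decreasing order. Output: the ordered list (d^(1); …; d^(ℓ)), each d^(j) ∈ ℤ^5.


Barcode: M ≅ I[1,1]^2, I[1,5], I[4,5], I[5,5]^2. HN layers by μ_θ (4 steps, strictly decreasing):
  μ^(1)=4; μ^(2)=1/5; μ^(3)=-2; μ^(4)=-3

((2, 0, 0, 0, 0); (1, 1, 1, 1, 1); (0, 0, 0, 0, 3); (0, 0, 0, 1, 0))


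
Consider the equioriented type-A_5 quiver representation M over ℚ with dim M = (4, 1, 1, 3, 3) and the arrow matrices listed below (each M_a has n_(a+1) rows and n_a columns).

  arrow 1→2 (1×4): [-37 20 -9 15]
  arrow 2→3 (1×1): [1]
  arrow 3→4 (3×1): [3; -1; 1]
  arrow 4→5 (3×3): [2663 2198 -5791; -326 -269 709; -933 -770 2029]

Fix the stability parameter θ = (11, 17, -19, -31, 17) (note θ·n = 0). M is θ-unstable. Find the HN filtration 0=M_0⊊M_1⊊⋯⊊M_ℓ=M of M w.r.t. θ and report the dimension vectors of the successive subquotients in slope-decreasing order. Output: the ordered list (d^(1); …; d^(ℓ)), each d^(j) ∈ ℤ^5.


Via rank(M_{q-1}∘⋯∘M_p): M ≅ I[1,1]^3, I[1,4], I[4,5]^2, I[5,5].
μ_θ-semistable layers: μ^(1)=17; μ^(2)=11; μ^(3)=-11/2; μ^(4)=-31

((0, 0, 0, 0, 3); (3, 0, 0, 0, 0); (1, 1, 1, 1, 0); (0, 0, 0, 2, 0))


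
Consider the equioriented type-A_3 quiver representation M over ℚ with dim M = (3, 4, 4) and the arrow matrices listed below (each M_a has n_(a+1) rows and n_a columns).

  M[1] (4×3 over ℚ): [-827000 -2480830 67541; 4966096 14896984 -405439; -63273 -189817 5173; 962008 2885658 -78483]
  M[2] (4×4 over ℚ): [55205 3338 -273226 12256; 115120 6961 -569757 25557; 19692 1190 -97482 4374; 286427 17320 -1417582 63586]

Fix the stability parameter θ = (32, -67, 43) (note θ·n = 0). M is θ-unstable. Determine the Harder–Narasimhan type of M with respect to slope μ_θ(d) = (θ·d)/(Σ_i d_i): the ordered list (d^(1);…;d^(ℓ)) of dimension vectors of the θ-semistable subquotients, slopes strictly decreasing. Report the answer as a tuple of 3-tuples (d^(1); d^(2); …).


Barcode: M ≅ I[1,3]^3, I[2,2], I[3,3]. HN layers by μ_θ (3 steps, strictly decreasing):
  μ^(1)=43; μ^(2)=-35/2; μ^(3)=-67

((0, 0, 4); (3, 3, 0); (0, 1, 0))


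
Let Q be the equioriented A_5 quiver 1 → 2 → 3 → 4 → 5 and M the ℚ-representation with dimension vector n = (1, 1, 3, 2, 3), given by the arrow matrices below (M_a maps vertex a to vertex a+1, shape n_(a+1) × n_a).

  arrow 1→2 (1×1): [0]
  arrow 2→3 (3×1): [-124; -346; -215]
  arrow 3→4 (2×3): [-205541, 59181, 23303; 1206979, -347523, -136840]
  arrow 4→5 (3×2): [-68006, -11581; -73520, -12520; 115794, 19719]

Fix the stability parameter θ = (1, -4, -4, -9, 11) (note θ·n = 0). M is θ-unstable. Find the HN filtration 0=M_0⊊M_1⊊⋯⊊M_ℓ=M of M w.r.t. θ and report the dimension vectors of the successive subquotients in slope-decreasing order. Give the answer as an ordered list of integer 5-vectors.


Interval decomposition of M: I[1,1], I[2,4], I[3,3], I[3,5], I[5,5]^2.
HN type (ℓ=5): μ^(1)=11; μ^(2)=1; μ^(3)=-4; μ^(4)=-17/3; μ^(5)=-13/2

((0, 0, 0, 0, 3); (1, 0, 0, 0, 0); (0, 0, 1, 0, 0); (0, 1, 1, 1, 0); (0, 0, 1, 1, 0))


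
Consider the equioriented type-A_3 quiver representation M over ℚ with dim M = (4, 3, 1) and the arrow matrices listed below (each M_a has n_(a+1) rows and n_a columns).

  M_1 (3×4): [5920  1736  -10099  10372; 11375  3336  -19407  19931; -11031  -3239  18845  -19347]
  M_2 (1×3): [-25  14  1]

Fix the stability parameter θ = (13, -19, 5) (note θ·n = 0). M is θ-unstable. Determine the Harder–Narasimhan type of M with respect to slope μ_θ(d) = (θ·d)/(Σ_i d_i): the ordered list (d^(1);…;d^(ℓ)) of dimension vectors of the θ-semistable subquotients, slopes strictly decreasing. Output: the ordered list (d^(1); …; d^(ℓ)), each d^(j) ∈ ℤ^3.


Interval decomposition of M: I[1,1], I[1,2]^2, I[1,3].
HN type (ℓ=3): μ^(1)=13; μ^(2)=5; μ^(3)=-3

((1, 0, 0); (0, 0, 1); (3, 3, 0))


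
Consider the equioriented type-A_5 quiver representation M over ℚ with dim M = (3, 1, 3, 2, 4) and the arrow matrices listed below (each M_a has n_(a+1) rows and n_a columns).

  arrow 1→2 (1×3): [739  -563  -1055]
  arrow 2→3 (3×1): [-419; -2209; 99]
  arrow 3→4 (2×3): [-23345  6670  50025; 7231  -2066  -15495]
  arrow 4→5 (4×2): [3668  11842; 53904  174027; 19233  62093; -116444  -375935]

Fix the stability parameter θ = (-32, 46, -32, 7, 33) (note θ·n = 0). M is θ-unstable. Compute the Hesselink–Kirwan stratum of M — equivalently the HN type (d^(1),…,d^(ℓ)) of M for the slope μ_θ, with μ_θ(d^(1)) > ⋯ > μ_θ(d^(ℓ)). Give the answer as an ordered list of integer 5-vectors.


Interval decomposition of M: I[1,1]^2, I[1,3], I[3,3], I[3,5], I[4,5], I[5,5]^2.
HN type (ℓ=3): μ^(1)=33; μ^(2)=7; μ^(3)=-32

((0, 0, 0, 0, 4); (0, 1, 1, 2, 0); (3, 0, 2, 0, 0))


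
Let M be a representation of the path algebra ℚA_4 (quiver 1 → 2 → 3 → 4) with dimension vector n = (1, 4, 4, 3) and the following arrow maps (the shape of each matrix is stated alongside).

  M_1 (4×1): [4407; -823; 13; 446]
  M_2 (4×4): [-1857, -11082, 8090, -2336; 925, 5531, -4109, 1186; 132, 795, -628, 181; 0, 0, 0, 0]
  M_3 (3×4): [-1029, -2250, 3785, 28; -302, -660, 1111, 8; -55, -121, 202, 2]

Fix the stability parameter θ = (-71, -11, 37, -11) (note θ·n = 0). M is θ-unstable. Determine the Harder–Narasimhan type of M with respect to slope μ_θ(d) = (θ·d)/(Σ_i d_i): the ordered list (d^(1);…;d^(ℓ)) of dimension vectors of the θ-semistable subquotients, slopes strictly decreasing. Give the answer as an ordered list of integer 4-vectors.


Barcode: M ≅ I[1,4], I[2,2], I[2,4]^2, I[3,3]. HN layers by μ_θ (4 steps, strictly decreasing):
  μ^(1)=37; μ^(2)=13; μ^(3)=-11; μ^(4)=-71

((0, 0, 1, 0); (0, 0, 3, 3); (0, 4, 0, 0); (1, 0, 0, 0))


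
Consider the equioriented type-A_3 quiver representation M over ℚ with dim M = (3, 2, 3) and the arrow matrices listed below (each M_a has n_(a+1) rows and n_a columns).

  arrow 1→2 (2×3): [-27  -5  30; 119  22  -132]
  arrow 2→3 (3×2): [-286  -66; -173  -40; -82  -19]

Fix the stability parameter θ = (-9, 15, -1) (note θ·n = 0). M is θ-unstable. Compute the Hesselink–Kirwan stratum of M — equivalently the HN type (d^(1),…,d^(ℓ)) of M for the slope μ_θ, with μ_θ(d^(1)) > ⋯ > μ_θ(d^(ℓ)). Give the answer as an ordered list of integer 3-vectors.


Interval decomposition of M: I[1,1], I[1,3]^2, I[3,3].
HN type (ℓ=3): μ^(1)=7; μ^(2)=-1; μ^(3)=-9

((0, 2, 2); (0, 0, 1); (3, 0, 0))


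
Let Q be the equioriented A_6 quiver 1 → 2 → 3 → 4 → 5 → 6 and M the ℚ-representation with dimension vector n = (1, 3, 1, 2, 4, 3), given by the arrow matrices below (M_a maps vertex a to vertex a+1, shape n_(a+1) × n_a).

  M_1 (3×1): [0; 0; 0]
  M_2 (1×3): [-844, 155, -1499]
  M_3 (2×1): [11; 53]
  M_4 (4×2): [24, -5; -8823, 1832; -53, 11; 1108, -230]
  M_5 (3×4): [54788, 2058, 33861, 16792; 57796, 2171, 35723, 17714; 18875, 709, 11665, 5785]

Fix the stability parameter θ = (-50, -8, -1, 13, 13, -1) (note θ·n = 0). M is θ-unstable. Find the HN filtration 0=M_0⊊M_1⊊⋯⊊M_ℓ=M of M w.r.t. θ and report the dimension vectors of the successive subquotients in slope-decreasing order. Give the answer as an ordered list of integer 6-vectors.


Interval decomposition of M: I[1,1], I[2,2]^2, I[2,6], I[4,6], I[5,5], I[5,6].
HN type (ℓ=6): μ^(1)=13; μ^(2)=25/3; μ^(3)=6; μ^(4)=-1; μ^(5)=-8; μ^(6)=-50

((0, 0, 0, 0, 1, 0); (0, 0, 0, 2, 2, 2); (0, 0, 0, 0, 1, 1); (0, 0, 1, 0, 0, 0); (0, 3, 0, 0, 0, 0); (1, 0, 0, 0, 0, 0))


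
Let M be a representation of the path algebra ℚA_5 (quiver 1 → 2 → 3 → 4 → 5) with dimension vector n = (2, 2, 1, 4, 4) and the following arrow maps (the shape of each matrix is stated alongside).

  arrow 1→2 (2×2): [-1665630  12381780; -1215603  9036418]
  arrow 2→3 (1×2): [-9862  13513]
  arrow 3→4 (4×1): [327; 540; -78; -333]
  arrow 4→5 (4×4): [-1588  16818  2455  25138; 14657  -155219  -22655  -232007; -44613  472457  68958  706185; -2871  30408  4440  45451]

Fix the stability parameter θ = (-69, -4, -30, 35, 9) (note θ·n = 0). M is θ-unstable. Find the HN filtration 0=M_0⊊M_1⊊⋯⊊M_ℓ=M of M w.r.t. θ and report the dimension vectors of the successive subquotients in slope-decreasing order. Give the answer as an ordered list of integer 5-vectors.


Via rank(M_{q-1}∘⋯∘M_p): M ≅ I[1,1], I[1,4], I[2,2], I[4,5]^3, I[5,5].
μ_θ-semistable layers: μ^(1)=35; μ^(2)=22; μ^(3)=9; μ^(4)=-4; μ^(5)=-17; μ^(6)=-69

((0, 0, 0, 1, 0); (0, 0, 0, 3, 3); (0, 0, 0, 0, 1); (0, 1, 0, 0, 0); (0, 1, 1, 0, 0); (2, 0, 0, 0, 0))


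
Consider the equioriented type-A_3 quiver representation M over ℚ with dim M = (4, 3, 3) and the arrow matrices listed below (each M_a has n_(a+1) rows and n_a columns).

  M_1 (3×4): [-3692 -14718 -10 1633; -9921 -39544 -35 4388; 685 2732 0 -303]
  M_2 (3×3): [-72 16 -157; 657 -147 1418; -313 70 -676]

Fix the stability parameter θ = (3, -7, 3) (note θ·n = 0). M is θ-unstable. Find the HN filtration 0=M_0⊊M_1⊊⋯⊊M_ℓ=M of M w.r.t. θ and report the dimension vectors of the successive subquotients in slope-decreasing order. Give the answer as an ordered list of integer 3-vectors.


Interval decomposition of M: I[1,1], I[1,3]^3.
HN type (ℓ=2): μ^(1)=3; μ^(2)=-2

((1, 0, 3); (3, 3, 0))


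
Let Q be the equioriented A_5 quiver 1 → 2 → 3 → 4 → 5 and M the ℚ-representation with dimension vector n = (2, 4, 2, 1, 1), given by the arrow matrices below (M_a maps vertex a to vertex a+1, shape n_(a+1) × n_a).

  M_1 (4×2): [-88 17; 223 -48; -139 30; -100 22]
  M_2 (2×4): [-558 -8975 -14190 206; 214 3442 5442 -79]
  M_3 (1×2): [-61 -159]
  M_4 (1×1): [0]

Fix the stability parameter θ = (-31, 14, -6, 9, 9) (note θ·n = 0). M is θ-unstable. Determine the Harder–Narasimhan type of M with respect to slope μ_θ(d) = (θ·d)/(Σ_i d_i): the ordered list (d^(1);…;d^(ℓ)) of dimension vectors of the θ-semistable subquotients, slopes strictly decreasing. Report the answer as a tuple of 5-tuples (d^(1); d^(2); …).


Via rank(M_{q-1}∘⋯∘M_p): M ≅ I[1,2], I[1,4], I[2,2], I[2,3], I[5,5].
μ_θ-semistable layers: μ^(1)=14; μ^(2)=9; μ^(3)=4; μ^(4)=-31

((0, 2, 0, 0, 0); (0, 0, 0, 1, 1); (0, 2, 2, 0, 0); (2, 0, 0, 0, 0))


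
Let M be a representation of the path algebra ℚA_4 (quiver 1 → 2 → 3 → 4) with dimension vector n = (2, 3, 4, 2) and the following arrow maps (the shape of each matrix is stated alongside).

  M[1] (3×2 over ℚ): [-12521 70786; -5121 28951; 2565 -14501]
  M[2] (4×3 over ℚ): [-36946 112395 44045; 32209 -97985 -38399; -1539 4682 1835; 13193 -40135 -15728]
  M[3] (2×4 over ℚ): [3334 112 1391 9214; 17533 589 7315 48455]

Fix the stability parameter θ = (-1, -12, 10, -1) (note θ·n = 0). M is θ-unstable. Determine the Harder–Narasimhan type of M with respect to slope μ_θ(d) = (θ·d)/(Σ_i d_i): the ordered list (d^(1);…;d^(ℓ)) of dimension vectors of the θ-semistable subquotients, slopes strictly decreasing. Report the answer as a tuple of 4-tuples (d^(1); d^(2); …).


Interval decomposition of M: I[1,4]^2, I[2,3], I[3,3].
HN type (ℓ=4): μ^(1)=10; μ^(2)=9/2; μ^(3)=-13/2; μ^(4)=-12

((0, 0, 2, 0); (0, 0, 2, 2); (2, 2, 0, 0); (0, 1, 0, 0))


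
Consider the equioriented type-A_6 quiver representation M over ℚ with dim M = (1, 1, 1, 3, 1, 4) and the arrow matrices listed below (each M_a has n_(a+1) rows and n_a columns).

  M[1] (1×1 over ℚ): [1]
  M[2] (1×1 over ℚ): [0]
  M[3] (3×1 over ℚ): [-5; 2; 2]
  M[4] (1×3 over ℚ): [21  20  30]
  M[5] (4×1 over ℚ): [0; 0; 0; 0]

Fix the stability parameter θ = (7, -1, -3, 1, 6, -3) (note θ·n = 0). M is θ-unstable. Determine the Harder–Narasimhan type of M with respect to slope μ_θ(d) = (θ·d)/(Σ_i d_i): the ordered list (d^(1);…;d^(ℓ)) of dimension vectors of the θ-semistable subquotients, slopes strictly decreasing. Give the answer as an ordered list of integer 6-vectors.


Interval decomposition of M: I[1,2], I[3,5], I[4,4]^2, I[6,6]^4.
HN type (ℓ=4): μ^(1)=6; μ^(2)=3; μ^(3)=1; μ^(4)=-3

((0, 0, 0, 0, 1, 0); (1, 1, 0, 0, 0, 0); (0, 0, 0, 3, 0, 0); (0, 0, 1, 0, 0, 4))


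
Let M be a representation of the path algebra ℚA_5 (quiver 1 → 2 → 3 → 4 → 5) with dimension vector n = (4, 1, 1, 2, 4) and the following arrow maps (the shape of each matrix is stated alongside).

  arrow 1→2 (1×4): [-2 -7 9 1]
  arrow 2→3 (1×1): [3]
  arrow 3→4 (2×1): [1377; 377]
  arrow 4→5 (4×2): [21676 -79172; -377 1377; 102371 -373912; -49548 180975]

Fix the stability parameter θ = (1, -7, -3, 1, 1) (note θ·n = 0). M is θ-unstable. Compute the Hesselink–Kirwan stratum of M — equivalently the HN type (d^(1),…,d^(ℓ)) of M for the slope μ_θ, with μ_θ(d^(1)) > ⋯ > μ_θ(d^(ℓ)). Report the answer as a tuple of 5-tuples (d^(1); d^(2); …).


Barcode: M ≅ I[1,1]^3, I[1,5], I[4,5], I[5,5]^2. HN layers by μ_θ (2 steps, strictly decreasing):
  μ^(1)=1; μ^(2)=-3

((3, 0, 0, 2, 4); (1, 1, 1, 0, 0))


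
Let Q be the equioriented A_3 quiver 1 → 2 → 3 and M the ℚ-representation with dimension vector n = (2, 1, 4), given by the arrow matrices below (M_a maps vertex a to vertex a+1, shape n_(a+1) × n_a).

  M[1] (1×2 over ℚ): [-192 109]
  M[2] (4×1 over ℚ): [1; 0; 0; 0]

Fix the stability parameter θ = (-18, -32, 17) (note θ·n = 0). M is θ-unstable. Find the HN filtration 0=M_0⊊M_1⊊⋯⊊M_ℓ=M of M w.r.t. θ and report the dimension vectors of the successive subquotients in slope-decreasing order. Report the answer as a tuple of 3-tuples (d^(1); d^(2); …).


Via rank(M_{q-1}∘⋯∘M_p): M ≅ I[1,1], I[1,3], I[3,3]^3.
μ_θ-semistable layers: μ^(1)=17; μ^(2)=-18; μ^(3)=-25

((0, 0, 4); (1, 0, 0); (1, 1, 0))


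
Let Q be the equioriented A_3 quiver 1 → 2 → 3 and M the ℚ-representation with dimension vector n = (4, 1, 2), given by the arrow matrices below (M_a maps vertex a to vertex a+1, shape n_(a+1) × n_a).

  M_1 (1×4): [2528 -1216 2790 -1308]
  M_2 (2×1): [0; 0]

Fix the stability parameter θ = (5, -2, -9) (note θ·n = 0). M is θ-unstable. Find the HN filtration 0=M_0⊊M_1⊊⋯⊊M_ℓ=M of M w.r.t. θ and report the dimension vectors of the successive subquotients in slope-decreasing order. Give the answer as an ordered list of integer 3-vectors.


Interval decomposition of M: I[1,1]^3, I[1,2], I[3,3]^2.
HN type (ℓ=3): μ^(1)=5; μ^(2)=3/2; μ^(3)=-9

((3, 0, 0); (1, 1, 0); (0, 0, 2))


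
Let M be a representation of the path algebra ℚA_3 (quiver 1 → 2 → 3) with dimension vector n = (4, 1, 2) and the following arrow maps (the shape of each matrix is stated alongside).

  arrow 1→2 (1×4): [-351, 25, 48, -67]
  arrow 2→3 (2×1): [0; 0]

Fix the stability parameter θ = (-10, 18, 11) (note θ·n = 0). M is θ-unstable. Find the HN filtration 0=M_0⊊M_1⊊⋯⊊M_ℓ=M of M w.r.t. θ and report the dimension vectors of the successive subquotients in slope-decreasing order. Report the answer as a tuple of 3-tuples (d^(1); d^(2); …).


Interval decomposition of M: I[1,1]^3, I[1,2], I[3,3]^2.
HN type (ℓ=3): μ^(1)=18; μ^(2)=11; μ^(3)=-10

((0, 1, 0); (0, 0, 2); (4, 0, 0))


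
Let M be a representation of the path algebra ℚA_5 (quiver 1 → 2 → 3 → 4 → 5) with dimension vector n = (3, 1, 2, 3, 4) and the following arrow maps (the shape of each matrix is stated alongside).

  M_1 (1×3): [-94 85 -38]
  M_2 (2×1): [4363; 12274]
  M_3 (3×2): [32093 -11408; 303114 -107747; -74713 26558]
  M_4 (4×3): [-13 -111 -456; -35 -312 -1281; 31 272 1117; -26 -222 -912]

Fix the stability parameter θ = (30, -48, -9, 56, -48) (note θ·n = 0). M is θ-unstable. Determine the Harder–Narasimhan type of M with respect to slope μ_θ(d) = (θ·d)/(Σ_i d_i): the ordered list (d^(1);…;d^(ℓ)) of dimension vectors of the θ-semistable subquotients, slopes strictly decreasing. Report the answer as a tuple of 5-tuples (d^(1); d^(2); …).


Via rank(M_{q-1}∘⋯∘M_p): M ≅ I[1,1]^2, I[1,5], I[3,4], I[4,5], I[5,5]^2.
μ_θ-semistable layers: μ^(1)=56; μ^(2)=30; μ^(3)=4; μ^(4)=-9; μ^(5)=-48

((0, 0, 0, 1, 0); (2, 0, 0, 0, 0); (0, 0, 0, 2, 2); (1, 1, 2, 0, 0); (0, 0, 0, 0, 2))


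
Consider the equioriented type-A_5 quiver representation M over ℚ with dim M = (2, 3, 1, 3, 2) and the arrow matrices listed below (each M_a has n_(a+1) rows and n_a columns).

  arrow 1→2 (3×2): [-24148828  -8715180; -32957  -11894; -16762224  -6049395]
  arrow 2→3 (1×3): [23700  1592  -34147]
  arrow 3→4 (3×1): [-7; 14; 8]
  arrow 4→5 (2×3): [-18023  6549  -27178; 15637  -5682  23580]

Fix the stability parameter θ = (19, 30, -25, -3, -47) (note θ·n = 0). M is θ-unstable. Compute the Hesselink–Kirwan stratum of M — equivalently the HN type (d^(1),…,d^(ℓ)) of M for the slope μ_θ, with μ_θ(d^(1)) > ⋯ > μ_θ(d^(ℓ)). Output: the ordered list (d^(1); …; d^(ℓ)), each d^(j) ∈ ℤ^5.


Interval decomposition of M: I[1,2], I[1,5], I[2,2], I[4,4], I[4,5].
HN type (ℓ=5): μ^(1)=30; μ^(2)=19; μ^(3)=-3; μ^(4)=-26/5; μ^(5)=-25

((0, 2, 0, 0, 0); (1, 0, 0, 0, 0); (0, 0, 0, 1, 0); (1, 1, 1, 1, 1); (0, 0, 0, 1, 1))


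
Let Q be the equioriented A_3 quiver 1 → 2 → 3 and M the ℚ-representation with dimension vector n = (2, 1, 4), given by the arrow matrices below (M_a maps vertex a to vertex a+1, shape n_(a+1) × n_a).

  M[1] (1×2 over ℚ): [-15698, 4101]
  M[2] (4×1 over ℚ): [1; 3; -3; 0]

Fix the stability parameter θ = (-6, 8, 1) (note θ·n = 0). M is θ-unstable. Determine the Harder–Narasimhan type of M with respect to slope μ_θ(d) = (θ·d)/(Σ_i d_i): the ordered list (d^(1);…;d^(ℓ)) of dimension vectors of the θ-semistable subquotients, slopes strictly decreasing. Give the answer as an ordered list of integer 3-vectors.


Interval decomposition of M: I[1,1], I[1,3], I[3,3]^3.
HN type (ℓ=3): μ^(1)=9/2; μ^(2)=1; μ^(3)=-6

((0, 1, 1); (0, 0, 3); (2, 0, 0))


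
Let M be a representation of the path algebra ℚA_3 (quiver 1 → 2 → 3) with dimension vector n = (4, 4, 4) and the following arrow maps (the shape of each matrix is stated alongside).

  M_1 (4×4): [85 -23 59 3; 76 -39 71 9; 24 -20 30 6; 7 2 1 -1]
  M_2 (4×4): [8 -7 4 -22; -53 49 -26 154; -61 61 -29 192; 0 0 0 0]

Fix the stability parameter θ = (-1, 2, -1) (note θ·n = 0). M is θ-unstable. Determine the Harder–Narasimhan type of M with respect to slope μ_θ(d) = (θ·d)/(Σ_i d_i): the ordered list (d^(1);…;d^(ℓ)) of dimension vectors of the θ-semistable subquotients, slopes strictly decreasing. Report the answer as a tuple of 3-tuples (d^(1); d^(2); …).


Barcode: M ≅ I[1,1], I[1,2], I[1,3]^2, I[2,3], I[3,3]. HN layers by μ_θ (3 steps, strictly decreasing):
  μ^(1)=2; μ^(2)=1/2; μ^(3)=-1

((0, 1, 0); (0, 3, 3); (4, 0, 1))


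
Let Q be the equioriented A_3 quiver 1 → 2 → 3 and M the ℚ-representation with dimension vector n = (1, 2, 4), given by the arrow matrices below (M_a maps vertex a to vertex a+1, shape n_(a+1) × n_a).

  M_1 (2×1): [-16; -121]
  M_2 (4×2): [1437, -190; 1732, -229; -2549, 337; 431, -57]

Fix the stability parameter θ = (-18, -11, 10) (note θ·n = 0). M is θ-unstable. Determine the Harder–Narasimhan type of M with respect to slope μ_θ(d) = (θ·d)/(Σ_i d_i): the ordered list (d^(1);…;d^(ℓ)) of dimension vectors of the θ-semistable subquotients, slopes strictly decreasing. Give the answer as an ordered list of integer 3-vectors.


Interval decomposition of M: I[1,3], I[2,3], I[3,3]^2.
HN type (ℓ=3): μ^(1)=10; μ^(2)=-11; μ^(3)=-18

((0, 0, 4); (0, 2, 0); (1, 0, 0))


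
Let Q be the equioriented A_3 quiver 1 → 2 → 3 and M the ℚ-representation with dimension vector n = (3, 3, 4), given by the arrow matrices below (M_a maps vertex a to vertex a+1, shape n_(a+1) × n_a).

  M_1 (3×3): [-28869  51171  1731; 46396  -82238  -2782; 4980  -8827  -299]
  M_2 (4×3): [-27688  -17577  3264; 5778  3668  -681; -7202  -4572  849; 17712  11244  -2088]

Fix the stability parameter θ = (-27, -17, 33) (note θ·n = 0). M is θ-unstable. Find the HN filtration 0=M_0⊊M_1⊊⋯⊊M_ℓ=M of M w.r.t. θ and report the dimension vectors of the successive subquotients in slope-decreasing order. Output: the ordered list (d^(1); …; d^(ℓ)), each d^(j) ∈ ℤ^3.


Via rank(M_{q-1}∘⋯∘M_p): M ≅ I[1,1], I[1,2], I[1,3], I[2,3], I[3,3]^2.
μ_θ-semistable layers: μ^(1)=33; μ^(2)=-17; μ^(3)=-27

((0, 0, 4); (0, 3, 0); (3, 0, 0))


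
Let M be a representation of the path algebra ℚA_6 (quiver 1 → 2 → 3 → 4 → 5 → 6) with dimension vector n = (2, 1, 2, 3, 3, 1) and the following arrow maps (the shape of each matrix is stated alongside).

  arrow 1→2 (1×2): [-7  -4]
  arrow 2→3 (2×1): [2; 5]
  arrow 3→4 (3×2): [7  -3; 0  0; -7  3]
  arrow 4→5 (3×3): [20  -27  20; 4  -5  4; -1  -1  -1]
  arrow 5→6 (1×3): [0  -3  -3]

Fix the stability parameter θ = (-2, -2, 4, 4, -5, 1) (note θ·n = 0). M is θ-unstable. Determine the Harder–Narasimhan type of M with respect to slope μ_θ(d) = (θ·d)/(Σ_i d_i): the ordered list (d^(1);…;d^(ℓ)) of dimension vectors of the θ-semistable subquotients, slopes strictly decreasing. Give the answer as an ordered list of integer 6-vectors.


Via rank(M_{q-1}∘⋯∘M_p): M ≅ I[1,1], I[1,4], I[3,3], I[4,5], I[4,6], I[5,5].
μ_θ-semistable layers: μ^(1)=4; μ^(2)=1; μ^(3)=-1/2; μ^(4)=-2; μ^(5)=-5

((0, 0, 2, 1, 0, 0); (0, 0, 0, 0, 0, 1); (0, 0, 0, 2, 2, 0); (2, 1, 0, 0, 0, 0); (0, 0, 0, 0, 1, 0))


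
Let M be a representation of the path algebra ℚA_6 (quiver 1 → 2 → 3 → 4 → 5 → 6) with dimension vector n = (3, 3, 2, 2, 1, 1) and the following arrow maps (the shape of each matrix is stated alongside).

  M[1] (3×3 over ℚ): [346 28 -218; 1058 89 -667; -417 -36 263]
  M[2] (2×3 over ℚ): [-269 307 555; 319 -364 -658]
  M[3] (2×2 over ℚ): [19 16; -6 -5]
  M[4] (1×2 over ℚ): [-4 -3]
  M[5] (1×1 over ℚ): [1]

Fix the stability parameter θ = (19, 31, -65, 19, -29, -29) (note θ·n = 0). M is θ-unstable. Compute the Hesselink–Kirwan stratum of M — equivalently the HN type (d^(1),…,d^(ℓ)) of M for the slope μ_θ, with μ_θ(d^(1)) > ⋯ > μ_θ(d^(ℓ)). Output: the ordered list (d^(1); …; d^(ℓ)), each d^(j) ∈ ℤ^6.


Via rank(M_{q-1}∘⋯∘M_p): M ≅ I[1,1], I[1,2], I[1,6], I[2,4].
μ_θ-semistable layers: μ^(1)=31; μ^(2)=19; μ^(3)=-9; μ^(4)=-17

((0, 1, 0, 0, 0, 0); (2, 0, 0, 1, 0, 0); (1, 1, 1, 1, 1, 1); (0, 1, 1, 0, 0, 0))


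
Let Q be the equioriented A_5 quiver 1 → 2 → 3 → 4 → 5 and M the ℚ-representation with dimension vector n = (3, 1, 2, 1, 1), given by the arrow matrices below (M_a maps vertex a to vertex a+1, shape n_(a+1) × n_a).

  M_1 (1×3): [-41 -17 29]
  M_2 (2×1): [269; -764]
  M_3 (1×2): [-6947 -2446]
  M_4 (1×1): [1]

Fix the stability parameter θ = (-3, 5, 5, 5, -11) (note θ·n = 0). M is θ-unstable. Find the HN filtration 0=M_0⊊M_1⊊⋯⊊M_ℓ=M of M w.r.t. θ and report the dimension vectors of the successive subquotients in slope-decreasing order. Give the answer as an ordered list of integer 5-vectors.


Barcode: M ≅ I[1,1]^2, I[1,5], I[3,3]. HN layers by μ_θ (3 steps, strictly decreasing):
  μ^(1)=5; μ^(2)=1; μ^(3)=-3

((0, 0, 1, 0, 0); (0, 1, 1, 1, 1); (3, 0, 0, 0, 0))


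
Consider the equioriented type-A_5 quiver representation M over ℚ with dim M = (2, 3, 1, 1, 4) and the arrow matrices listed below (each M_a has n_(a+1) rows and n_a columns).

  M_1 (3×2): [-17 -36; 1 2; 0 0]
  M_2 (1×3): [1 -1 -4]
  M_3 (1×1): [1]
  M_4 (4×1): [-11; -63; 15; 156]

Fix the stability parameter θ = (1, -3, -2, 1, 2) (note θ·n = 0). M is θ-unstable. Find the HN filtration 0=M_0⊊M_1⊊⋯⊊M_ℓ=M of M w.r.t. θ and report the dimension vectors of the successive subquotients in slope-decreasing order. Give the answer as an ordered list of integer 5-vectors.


Barcode: M ≅ I[1,2], I[1,5], I[2,2], I[5,5]^3. HN layers by μ_θ (5 steps, strictly decreasing):
  μ^(1)=2; μ^(2)=1; μ^(3)=-1; μ^(4)=-4/3; μ^(5)=-3

((0, 0, 0, 0, 4); (0, 0, 0, 1, 0); (1, 1, 0, 0, 0); (1, 1, 1, 0, 0); (0, 1, 0, 0, 0))


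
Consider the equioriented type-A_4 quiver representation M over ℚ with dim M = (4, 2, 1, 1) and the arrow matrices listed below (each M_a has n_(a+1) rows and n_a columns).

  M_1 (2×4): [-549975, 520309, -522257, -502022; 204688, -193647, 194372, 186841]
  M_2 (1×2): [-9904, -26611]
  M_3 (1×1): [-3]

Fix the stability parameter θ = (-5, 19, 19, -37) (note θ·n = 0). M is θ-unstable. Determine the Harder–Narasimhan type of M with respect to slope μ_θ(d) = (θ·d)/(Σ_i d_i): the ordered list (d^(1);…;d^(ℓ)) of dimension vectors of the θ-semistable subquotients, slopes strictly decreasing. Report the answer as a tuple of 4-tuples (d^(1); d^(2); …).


Barcode: M ≅ I[1,1]^2, I[1,2], I[1,4]. HN layers by μ_θ (3 steps, strictly decreasing):
  μ^(1)=19; μ^(2)=1/3; μ^(3)=-5

((0, 1, 0, 0); (0, 1, 1, 1); (4, 0, 0, 0))


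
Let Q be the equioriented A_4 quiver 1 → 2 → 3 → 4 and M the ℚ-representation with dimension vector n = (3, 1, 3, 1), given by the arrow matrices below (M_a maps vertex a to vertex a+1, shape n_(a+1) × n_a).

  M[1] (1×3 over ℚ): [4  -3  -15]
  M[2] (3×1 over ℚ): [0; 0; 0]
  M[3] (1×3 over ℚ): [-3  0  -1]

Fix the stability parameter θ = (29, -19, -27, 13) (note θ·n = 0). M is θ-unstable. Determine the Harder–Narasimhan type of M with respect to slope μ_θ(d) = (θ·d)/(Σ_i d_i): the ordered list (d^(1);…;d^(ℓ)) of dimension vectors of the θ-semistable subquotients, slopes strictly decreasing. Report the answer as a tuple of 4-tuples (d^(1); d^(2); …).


Interval decomposition of M: I[1,1]^2, I[1,2], I[3,3]^2, I[3,4].
HN type (ℓ=4): μ^(1)=29; μ^(2)=13; μ^(3)=5; μ^(4)=-27

((2, 0, 0, 0); (0, 0, 0, 1); (1, 1, 0, 0); (0, 0, 3, 0))


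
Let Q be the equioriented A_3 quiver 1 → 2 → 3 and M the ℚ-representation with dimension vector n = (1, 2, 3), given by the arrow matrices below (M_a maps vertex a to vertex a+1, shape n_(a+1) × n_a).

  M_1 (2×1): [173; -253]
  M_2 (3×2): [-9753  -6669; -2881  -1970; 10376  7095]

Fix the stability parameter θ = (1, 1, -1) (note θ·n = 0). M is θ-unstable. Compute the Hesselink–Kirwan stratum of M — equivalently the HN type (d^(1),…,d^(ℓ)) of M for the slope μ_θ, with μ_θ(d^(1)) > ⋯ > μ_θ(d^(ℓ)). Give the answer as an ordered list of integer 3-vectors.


Via rank(M_{q-1}∘⋯∘M_p): M ≅ I[1,3], I[2,3], I[3,3].
μ_θ-semistable layers: μ^(1)=1/3; μ^(2)=0; μ^(3)=-1

((1, 1, 1); (0, 1, 1); (0, 0, 1))


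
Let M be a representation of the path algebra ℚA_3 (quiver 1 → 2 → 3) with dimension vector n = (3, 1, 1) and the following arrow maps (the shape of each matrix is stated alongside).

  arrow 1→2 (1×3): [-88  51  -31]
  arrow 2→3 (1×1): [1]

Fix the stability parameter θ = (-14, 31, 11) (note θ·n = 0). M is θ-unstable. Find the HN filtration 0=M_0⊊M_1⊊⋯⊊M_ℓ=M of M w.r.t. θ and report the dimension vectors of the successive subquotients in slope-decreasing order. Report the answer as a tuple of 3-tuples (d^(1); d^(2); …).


Via rank(M_{q-1}∘⋯∘M_p): M ≅ I[1,1]^2, I[1,3].
μ_θ-semistable layers: μ^(1)=21; μ^(2)=-14

((0, 1, 1); (3, 0, 0))


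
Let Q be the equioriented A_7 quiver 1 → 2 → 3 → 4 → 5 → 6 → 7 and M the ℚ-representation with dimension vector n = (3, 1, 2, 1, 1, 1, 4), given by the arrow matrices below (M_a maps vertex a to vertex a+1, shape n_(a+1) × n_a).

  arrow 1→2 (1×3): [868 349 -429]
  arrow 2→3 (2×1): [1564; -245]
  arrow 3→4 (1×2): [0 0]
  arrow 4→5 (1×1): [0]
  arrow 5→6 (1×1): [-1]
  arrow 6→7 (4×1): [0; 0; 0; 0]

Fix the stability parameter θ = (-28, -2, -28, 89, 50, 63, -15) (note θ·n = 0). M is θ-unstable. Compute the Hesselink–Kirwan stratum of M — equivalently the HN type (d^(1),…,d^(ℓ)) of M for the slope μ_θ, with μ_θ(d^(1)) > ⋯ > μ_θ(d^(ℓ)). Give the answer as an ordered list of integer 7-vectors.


Interval decomposition of M: I[1,1]^2, I[1,3], I[3,3], I[4,4], I[5,6], I[7,7]^4.
HN type (ℓ=5): μ^(1)=89; μ^(2)=63; μ^(3)=50; μ^(4)=-15; μ^(5)=-28

((0, 0, 0, 1, 0, 0, 0); (0, 0, 0, 0, 0, 1, 0); (0, 0, 0, 0, 1, 0, 0); (0, 1, 1, 0, 0, 0, 4); (3, 0, 1, 0, 0, 0, 0))


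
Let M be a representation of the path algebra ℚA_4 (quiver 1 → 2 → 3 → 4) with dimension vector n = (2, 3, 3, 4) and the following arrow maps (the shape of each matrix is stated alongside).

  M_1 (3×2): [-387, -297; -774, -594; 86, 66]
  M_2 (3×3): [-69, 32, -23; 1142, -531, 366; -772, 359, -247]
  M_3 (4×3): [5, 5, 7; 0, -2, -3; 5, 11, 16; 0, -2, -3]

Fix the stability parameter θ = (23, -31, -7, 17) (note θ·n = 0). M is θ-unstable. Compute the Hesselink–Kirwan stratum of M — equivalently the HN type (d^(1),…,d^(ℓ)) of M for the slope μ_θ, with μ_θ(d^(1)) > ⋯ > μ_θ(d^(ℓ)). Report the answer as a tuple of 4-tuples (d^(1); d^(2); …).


Barcode: M ≅ I[1,1], I[1,4], I[2,3], I[2,4], I[4,4]^2. HN layers by μ_θ (5 steps, strictly decreasing):
  μ^(1)=23; μ^(2)=17; μ^(3)=-5; μ^(4)=-7; μ^(5)=-31

((1, 0, 0, 0); (0, 0, 0, 4); (1, 1, 1, 0); (0, 0, 2, 0); (0, 2, 0, 0))


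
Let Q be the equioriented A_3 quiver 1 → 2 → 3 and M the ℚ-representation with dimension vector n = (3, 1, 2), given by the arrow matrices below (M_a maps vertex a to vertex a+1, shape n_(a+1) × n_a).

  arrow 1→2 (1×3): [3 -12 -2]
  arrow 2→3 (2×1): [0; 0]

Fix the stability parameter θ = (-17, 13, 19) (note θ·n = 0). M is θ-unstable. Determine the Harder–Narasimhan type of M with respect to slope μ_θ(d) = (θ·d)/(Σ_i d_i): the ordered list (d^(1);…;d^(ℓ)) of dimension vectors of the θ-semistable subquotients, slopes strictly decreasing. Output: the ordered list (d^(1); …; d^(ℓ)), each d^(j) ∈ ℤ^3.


Via rank(M_{q-1}∘⋯∘M_p): M ≅ I[1,1]^2, I[1,2], I[3,3]^2.
μ_θ-semistable layers: μ^(1)=19; μ^(2)=13; μ^(3)=-17

((0, 0, 2); (0, 1, 0); (3, 0, 0))


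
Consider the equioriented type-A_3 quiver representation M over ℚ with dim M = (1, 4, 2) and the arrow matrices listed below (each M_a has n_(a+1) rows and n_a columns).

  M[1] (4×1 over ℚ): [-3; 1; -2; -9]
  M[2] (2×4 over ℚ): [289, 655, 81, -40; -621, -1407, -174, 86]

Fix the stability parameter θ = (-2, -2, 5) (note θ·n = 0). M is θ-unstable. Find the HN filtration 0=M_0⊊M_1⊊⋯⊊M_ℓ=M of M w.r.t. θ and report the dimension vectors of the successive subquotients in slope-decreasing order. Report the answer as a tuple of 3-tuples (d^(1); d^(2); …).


Barcode: M ≅ I[1,3], I[2,2]^2, I[2,3]. HN layers by μ_θ (2 steps, strictly decreasing):
  μ^(1)=5; μ^(2)=-2

((0, 0, 2); (1, 4, 0))


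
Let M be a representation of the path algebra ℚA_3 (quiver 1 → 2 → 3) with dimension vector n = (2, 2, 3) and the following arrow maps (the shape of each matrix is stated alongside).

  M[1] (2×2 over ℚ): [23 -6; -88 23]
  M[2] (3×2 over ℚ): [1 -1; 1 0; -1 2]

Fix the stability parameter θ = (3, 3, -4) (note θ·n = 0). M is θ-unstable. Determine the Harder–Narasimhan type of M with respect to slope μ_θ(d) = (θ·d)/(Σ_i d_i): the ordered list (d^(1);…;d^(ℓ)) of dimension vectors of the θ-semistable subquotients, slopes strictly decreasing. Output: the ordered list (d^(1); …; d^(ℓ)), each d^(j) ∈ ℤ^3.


Barcode: M ≅ I[1,3]^2, I[3,3]. HN layers by μ_θ (2 steps, strictly decreasing):
  μ^(1)=2/3; μ^(2)=-4

((2, 2, 2); (0, 0, 1))


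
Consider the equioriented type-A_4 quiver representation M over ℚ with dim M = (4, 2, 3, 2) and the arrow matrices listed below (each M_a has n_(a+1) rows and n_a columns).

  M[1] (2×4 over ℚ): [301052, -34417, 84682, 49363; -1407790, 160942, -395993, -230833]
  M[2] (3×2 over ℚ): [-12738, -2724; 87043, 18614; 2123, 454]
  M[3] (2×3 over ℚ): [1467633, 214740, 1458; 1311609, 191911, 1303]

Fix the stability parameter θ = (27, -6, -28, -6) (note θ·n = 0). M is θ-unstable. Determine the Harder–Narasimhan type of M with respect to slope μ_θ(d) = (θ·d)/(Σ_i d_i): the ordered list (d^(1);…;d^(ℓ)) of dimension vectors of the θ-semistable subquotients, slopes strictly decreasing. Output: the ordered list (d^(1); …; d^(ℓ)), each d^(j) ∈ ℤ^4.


Via rank(M_{q-1}∘⋯∘M_p): M ≅ I[1,1]^2, I[1,2], I[1,3], I[3,4]^2.
μ_θ-semistable layers: μ^(1)=27; μ^(2)=21/2; μ^(3)=-7/3; μ^(4)=-6; μ^(5)=-28

((2, 0, 0, 0); (1, 1, 0, 0); (1, 1, 1, 0); (0, 0, 0, 2); (0, 0, 2, 0))


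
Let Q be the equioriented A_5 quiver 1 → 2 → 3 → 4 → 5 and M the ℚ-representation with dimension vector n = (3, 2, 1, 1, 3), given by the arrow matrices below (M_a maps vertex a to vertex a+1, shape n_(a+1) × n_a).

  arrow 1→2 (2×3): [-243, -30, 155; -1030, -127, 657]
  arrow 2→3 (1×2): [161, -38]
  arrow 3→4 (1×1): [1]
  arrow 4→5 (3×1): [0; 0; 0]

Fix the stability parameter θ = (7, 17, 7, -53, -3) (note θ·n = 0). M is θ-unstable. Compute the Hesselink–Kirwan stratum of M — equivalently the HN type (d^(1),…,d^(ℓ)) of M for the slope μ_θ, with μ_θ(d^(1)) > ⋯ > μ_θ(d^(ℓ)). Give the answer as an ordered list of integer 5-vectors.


Via rank(M_{q-1}∘⋯∘M_p): M ≅ I[1,1], I[1,2], I[1,4], I[5,5]^3.
μ_θ-semistable layers: μ^(1)=17; μ^(2)=7; μ^(3)=-3; μ^(4)=-11/2

((0, 1, 0, 0, 0); (2, 0, 0, 0, 0); (0, 0, 0, 0, 3); (1, 1, 1, 1, 0))


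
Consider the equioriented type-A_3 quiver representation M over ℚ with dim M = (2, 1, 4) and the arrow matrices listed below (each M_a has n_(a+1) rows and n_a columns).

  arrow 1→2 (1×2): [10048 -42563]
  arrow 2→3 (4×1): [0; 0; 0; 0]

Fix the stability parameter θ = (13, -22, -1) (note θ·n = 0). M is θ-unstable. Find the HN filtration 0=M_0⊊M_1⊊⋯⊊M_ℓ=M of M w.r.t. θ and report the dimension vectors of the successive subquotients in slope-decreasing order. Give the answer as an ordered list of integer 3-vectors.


Barcode: M ≅ I[1,1], I[1,2], I[3,3]^4. HN layers by μ_θ (3 steps, strictly decreasing):
  μ^(1)=13; μ^(2)=-1; μ^(3)=-9/2

((1, 0, 0); (0, 0, 4); (1, 1, 0))
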